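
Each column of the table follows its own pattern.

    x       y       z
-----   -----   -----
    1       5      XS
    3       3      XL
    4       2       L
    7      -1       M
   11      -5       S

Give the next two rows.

18  -12  XS; 29  -23  XL

Column x: each term is the sum of the two before it, so 1, 3, 4, 7, 11 → 18 → 29.
Column y goes 5, 3, 2, -1, -5 → -12 → -23 (together with the column x always sums to 6).
Column z: runs backward through clothing sizes XS→XL; XS, XL, L, M, S → XS → XL.
Putting the parts together: 18  -12  XS and then 29  -23  XL.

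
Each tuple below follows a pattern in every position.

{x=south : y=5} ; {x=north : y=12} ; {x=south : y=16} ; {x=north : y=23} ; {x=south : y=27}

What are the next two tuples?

{x=north : y=34}, {x=south : y=38}

For the x, alternates south ↔ north: south, north, south, north, south → north → south.
Y: 5, 12, 16, 23, 27 → 34 → 38 (alternating steps +7, +4, +7, +4, …).
So the next two tuples are {x=north : y=34} and {x=south : y=38}.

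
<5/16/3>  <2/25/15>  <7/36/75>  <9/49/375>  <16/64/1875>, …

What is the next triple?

First component — each term is the sum of the two before it: 5, 2, 7, 9, 16 → 25.
Second component: perfect squares: 4², 5², 6², …; 16, 25, 36, 49, 64 → 81.
Third component — ×5 each step: 3, 15, 75, 375, 1875 → 9375.
Combining the parts gives <25/81/9375>.

<25/81/9375>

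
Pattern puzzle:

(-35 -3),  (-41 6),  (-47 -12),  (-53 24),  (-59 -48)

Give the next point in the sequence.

(-65 96)

First entry goes -35, -41, -47, -53, -59 → -65 (−6 each step).
Second entry: ×(-2) each step; -3, 6, -12, 24, -48 → 96.
So the next point is (-65 96).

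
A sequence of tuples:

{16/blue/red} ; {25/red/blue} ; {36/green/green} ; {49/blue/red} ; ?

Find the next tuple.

For the first coordinate, perfect squares: 4², 5², 6², …: 16, 25, 36, 49 → 64.
First colour: repeats blue → red → green; blue, red, green, blue → red.
Second colour: repeats red → blue → green; red, blue, green, red → blue.
Putting it together: {64/red/blue}.

{64/red/blue}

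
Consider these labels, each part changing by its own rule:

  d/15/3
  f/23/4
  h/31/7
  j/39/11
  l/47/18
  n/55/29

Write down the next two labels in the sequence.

Letter: d, f, h, j, l, n → p → r (letters move forward 2 places in the alphabet).
Second component — +8 each step: 15, 23, 31, 39, 47, 55 → 63 → 71.
Third component: 3, 4, 7, 11, 18, 29 → 47 → 76 (each term is the sum of the two before it).
So the next two labels are p/63/47 and r/71/76.

p/63/47, r/71/76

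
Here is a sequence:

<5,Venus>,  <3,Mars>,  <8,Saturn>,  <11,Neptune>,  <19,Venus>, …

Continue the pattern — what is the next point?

<30,Mars>

For the first slot, each term is the sum of the two before it: 5, 3, 8, 11, 19 → 30.
Planet: repeats Venus → Mars → Saturn → Neptune; Venus, Mars, Saturn, Neptune, Venus → Mars.
Putting it together: <30,Mars>.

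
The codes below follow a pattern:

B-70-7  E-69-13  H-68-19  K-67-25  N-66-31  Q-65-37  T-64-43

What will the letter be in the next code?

W

Letter — letters move forward 3 places in the alphabet: B, E, H, K, N, Q, T → W.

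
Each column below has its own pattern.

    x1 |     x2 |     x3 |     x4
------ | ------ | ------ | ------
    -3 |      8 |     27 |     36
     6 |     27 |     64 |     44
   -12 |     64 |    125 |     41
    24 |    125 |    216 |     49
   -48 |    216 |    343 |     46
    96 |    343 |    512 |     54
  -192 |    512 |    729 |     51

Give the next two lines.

384  729  1000  59; -768  1000  1331  56

Column x1: ×(-2) each step; -3, 6, -12, 24, -48, 96, -192 → 384 → -768.
Column x2: perfect cubes: 2³, 3³, 4³, …, so 8, 27, 64, 125, 216, 343, 512 → 729 → 1000.
For the column x3, perfect cubes: 3³, 4³, 5³, …: 27, 64, 125, 216, 343, 512, 729 → 1000 → 1331.
Column x4: alternating steps +8, −3, +8, −3, …, so 36, 44, 41, 49, 46, 54, 51 → 59 → 56.
So the next two lines are 384  729  1000  59 and -768  1000  1331  56.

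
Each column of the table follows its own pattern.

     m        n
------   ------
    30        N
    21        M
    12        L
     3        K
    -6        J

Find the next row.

-15  I

Column m: 30, 21, 12, 3, -6 → -15 (−9 each step).
Column n — letters move back 1 place in the alphabet: N, M, L, K, J → I.
So the next row is -15  I.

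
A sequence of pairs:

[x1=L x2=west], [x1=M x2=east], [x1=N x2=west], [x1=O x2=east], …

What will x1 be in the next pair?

P

X1 — letters move forward 1 place in the alphabet: L, M, N, O → P.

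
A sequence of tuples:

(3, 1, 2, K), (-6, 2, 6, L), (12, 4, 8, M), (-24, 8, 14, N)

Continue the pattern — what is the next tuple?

(48, 16, 22, O)

First slot: 3, -6, 12, -24 → 48 (×(-2) each step).
Second slot goes 1, 2, 4, 8 → 16 (×2 each step).
Third slot: each term is the sum of the two before it; 2, 6, 8, 14 → 22.
For the letter, letters move forward 1 place in the alphabet: K, L, M, N → O.
So the next tuple is (48, 16, 22, O).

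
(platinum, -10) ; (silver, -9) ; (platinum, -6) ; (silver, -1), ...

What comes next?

Metal: platinum, silver, platinum, silver → platinum (alternates platinum ↔ silver).
Second slot — differences are 1, 3, 5, … (increasing by 2 each time): -10, -9, -6, -1 → 6.
So the next term is (platinum, 6).

(platinum, 6)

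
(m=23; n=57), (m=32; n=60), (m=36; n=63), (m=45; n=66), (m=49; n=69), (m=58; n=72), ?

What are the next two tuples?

M — alternating steps +9, +4, +9, +4, …: 23, 32, 36, 45, 49, 58 → 62 → 71.
N — +3 each step: 57, 60, 63, 66, 69, 72 → 75 → 78.
Putting the parts together: (m=62; n=75) and then (m=71; n=78).

(m=62; n=75), (m=71; n=78)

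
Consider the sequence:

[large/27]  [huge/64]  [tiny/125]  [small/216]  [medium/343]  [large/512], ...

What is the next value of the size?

Size: repeats large → huge → tiny → small → medium, so large, huge, tiny, small, medium, large → huge.

huge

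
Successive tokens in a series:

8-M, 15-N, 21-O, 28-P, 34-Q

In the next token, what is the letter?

Letter — letters move forward 1 place in the alphabet: M, N, O, P, Q → R.

R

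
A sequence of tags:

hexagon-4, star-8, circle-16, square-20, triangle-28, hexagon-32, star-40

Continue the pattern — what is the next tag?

circle-44

Shape: repeats hexagon → star → circle → square → triangle, so hexagon, star, circle, square, triangle, hexagon, star → circle.
Second component goes 4, 8, 16, 20, 28, 32, 40 → 44 (alternating steps +4, +8, +4, +8, …).
So the next tag is circle-44.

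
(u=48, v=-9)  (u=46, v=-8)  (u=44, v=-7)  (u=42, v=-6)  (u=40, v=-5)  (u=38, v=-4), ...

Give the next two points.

U: −2 each step; 48, 46, 44, 42, 40, 38 → 36 → 34.
For the v, +1 each step: -9, -8, -7, -6, -5, -4 → -3 → -2.
So the next two points are (u=36, v=-3) and (u=34, v=-2).

(u=36, v=-3), (u=34, v=-2)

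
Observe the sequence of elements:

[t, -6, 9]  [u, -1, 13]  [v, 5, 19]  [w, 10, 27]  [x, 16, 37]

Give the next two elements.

Letter goes t, u, v, w, x → y → z (letters move forward 1 place in the alphabet).
Second entry: -6, -1, 5, 10, 16 → 21 → 27 (alternating steps +5, +6, +5, +6, …).
Third entry goes 9, 13, 19, 27, 37 → 49 → 63 (differences are 4, 6, 8, … (increasing by 2 each time)).
So the next two elements are [y, 21, 49] and [z, 27, 63].

[y, 21, 49], [z, 27, 63]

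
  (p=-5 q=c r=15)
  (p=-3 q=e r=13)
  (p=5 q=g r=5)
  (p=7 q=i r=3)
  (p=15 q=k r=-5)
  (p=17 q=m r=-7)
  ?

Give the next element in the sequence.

(p=25 q=o r=-15)

P: -5, -3, 5, 7, 15, 17 → 25 (alternating steps +2, +8, +2, +8, …).
Q goes c, e, g, i, k, m → o (letters move forward 2 places in the alphabet).
R — together with the p always sums to 10: 15, 13, 5, 3, -5, -7 → -15.
Putting it together: (p=25 q=o r=-15).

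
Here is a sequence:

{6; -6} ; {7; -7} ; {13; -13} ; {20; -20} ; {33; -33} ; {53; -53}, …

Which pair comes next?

{86; -86}

First part: each term is the sum of the two before it; 6, 7, 13, 20, 33, 53 → 86.
Second part: always the negative of the first part; -6, -7, -13, -20, -33, -53 → -86.
Putting it together: {86; -86}.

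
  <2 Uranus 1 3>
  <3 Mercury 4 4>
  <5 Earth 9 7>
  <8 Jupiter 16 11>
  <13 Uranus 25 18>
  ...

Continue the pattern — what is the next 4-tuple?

<21 Mercury 36 29>

First slot: each term is the sum of the two before it; 2, 3, 5, 8, 13 → 21.
For the planet, repeats Uranus → Mercury → Earth → Jupiter: Uranus, Mercury, Earth, Jupiter, Uranus → Mercury.
For the third slot, perfect squares: 1², 2², 3², …: 1, 4, 9, 16, 25 → 36.
Fourth slot: 3, 4, 7, 11, 18 → 29 (each term is the sum of the two before it).
So the next 4-tuple is <21 Mercury 36 29>.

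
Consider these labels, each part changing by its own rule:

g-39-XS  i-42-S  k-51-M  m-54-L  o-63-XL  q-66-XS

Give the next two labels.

Letter goes g, i, k, m, o, q → s → u (letters move forward 2 places in the alphabet).
For the second component, alternating steps +3, +9, +3, +9, …: 39, 42, 51, 54, 63, 66 → 75 → 78.
Size: repeats XS → S → M → L → XL, so XS, S, M, L, XL, XS → S → M.
Putting the parts together: s-75-S and then u-78-M.

s-75-S, u-78-M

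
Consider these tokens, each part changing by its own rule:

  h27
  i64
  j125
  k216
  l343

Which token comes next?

m512

Letter: letters move forward 1 place in the alphabet; h, i, j, k, l → m.
Second component: perfect cubes: 3³, 4³, 5³, …, so 27, 64, 125, 216, 343 → 512.
Combining the parts gives m512.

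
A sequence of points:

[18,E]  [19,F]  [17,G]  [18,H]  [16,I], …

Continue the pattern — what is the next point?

For the first coordinate, alternating steps +1, −2, +1, −2, …: 18, 19, 17, 18, 16 → 17.
Letter — letters move forward 1 place in the alphabet: E, F, G, H, I → J.
Combining the parts gives [17,J].

[17,J]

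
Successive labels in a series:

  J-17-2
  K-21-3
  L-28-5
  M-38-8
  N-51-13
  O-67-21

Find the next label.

P-86-34

Letter: letters move forward 1 place in the alphabet; J, K, L, M, N, O → P.
For the second component, differences are 4, 7, 10, … (increasing by 3 each time): 17, 21, 28, 38, 51, 67 → 86.
Third component: each term is the sum of the two before it, so 2, 3, 5, 8, 13, 21 → 34.
Combining the parts gives P-86-34.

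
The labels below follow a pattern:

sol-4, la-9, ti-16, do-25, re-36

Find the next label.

mi-49

Note — runs through the solfège scale do→ti: sol, la, ti, do, re → mi.
Second component: 4, 9, 16, 25, 36 → 49 (perfect squares: 2², 3², 4², …).
So the next label is mi-49.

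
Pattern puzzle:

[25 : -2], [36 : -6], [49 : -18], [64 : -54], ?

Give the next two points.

[81 : -162], [100 : -486]

First value — perfect squares: 5², 6², 7², …: 25, 36, 49, 64 → 81 → 100.
Second value — ×3 each step: -2, -6, -18, -54 → -162 → -486.
So the next two points are [81 : -162] and [100 : -486].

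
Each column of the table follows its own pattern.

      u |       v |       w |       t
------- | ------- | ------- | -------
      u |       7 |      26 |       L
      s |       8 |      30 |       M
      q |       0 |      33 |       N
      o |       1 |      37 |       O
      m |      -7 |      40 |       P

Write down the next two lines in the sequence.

k  -6  44  Q; i  -14  47  R

For the column u, letters move back 2 places in the alphabet: u, s, q, o, m → k → i.
Column v — alternating steps +1, −8, +1, −8, …: 7, 8, 0, 1, -7 → -6 → -14.
For the column w, alternating steps +4, +3, +4, +3, …: 26, 30, 33, 37, 40 → 44 → 47.
Column t goes L, M, N, O, P → Q → R (letters move forward 1 place in the alphabet).
Putting the parts together: k  -6  44  Q and then i  -14  47  R.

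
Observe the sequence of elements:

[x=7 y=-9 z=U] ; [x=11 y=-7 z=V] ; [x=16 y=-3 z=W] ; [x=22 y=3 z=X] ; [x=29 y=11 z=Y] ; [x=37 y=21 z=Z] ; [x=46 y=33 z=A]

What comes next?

X: differences are 4, 5, 6, … (increasing by 1 each time); 7, 11, 16, 22, 29, 37, 46 → 56.
For the y, differences are 2, 4, 6, … (increasing by 2 each time): -9, -7, -3, 3, 11, 21, 33 → 47.
Z goes U, V, W, X, Y, Z, A → B (letters move forward 1 place in the alphabet, wrapping Z→A).
So the next element is [x=56 y=47 z=B].

[x=56 y=47 z=B]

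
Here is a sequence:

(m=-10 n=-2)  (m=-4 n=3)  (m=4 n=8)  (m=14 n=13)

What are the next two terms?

(m=26 n=18), (m=40 n=23)

For the m, differences are 6, 8, 10, … (increasing by 2 each time): -10, -4, 4, 14 → 26 → 40.
N: -2, 3, 8, 13 → 18 → 23 (+5 each step).
Putting the parts together: (m=26 n=18) and then (m=40 n=23).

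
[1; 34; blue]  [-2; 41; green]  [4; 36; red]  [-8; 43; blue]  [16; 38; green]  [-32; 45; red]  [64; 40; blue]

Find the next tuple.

[-128; 47; green]

First part: 1, -2, 4, -8, 16, -32, 64 → -128 (×(-2) each step).
For the second part, alternating steps +7, −5, +7, −5, …: 34, 41, 36, 43, 38, 45, 40 → 47.
Colour: blue, green, red, blue, green, red, blue → green (repeats blue → green → red).
So the next tuple is [-128; 47; green].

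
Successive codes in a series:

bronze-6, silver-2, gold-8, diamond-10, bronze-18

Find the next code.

For the rank, repeats bronze → silver → gold → diamond: bronze, silver, gold, diamond, bronze → silver.
For the second component, each term is the sum of the two before it: 6, 2, 8, 10, 18 → 28.
Combining the parts gives silver-28.

silver-28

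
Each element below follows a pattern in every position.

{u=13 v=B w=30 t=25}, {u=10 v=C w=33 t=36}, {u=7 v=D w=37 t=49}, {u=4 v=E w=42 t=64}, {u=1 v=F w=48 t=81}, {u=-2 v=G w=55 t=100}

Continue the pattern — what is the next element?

{u=-5 v=H w=63 t=121}

U — −3 each step: 13, 10, 7, 4, 1, -2 → -5.
For the v, letters move forward 1 place in the alphabet: B, C, D, E, F, G → H.
For the w, differences are 3, 4, 5, … (increasing by 1 each time): 30, 33, 37, 42, 48, 55 → 63.
For the t, perfect squares: 5², 6², 7², …: 25, 36, 49, 64, 81, 100 → 121.
So the next element is {u=-5 v=H w=63 t=121}.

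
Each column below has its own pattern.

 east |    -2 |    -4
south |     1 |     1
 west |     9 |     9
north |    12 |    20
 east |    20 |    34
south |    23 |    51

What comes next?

west  31  71

Direction: east, south, west, north, east, south → west (repeats east → south → west → north).
Second component: alternating steps +3, +8, +3, +8, …; -2, 1, 9, 12, 20, 23 → 31.
Third component: -4, 1, 9, 20, 34, 51 → 71 (differences are 5, 8, 11, … (increasing by 3 each time)).
Putting it together: west  31  71.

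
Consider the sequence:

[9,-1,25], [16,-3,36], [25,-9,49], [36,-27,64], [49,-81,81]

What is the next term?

[64,-243,100]

First slot — perfect squares: 3², 4², 5², …: 9, 16, 25, 36, 49 → 64.
Second slot: ×3 each step, so -1, -3, -9, -27, -81 → -243.
Third slot: perfect squares: 5², 6², 7², …, so 25, 36, 49, 64, 81 → 100.
Combining the parts gives [64,-243,100].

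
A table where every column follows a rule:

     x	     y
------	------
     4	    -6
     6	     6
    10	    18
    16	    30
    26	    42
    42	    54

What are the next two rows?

Column x: 4, 6, 10, 16, 26, 42 → 68 → 110 (each term is the sum of the two before it).
Column y goes -6, 6, 18, 30, 42, 54 → 66 → 78 (+12 each step).
Putting the parts together: 68  66 and then 110  78.

68  66; 110  78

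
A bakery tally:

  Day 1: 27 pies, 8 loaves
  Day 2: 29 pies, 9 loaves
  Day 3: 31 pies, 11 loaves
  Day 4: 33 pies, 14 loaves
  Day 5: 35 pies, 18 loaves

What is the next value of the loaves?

23

Pies — +2 each step: 27, 29, 31, 33, 35 → 37.
For the loaves, differences are 1, 2, 3, … (increasing by 1 each time): 8, 9, 11, 14, 18 → 23.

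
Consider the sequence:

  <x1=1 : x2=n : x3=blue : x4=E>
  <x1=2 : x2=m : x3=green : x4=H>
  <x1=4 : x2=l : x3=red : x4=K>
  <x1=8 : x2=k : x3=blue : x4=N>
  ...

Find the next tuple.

X1 goes 1, 2, 4, 8 → 16 (×2 each step).
X2 — letters move back 1 place in the alphabet: n, m, l, k → j.
X3: repeats blue → green → red, so blue, green, red, blue → green.
For the x4, letters move forward 3 places in the alphabet: E, H, K, N → Q.
Putting it together: <x1=16 : x2=j : x3=green : x4=Q>.

<x1=16 : x2=j : x3=green : x4=Q>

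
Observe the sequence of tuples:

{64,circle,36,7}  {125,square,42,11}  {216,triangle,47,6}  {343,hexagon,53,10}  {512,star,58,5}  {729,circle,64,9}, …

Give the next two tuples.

First component — perfect cubes: 4³, 5³, 6³, …: 64, 125, 216, 343, 512, 729 → 1000 → 1331.
Shape — repeats circle → square → triangle → hexagon → star: circle, square, triangle, hexagon, star, circle → square → triangle.
Third component goes 36, 42, 47, 53, 58, 64 → 69 → 75 (alternating steps +6, +5, +6, +5, …).
Fourth component: alternating steps +4, −5, +4, −5, …, so 7, 11, 6, 10, 5, 9 → 4 → 8.
So the next two tuples are {1000,square,69,4} and {1331,triangle,75,8}.

{1000,square,69,4}, {1331,triangle,75,8}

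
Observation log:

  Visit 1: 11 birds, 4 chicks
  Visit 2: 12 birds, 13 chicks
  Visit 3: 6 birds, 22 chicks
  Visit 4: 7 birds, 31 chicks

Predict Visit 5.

1 birds, 40 chicks

For the birds, alternating steps +1, −6, +1, −6, …: 11, 12, 6, 7 → 1.
Chicks: +9 each step, so 4, 13, 22, 31 → 40.
So the next record is 1 birds, 40 chicks.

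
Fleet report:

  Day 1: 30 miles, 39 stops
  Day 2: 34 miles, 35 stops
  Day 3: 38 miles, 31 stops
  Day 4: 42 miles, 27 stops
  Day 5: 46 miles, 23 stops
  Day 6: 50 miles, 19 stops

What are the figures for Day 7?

Miles: +4 each step; 30, 34, 38, 42, 46, 50 → 54.
Stops: together with the miles always sums to 69, so 39, 35, 31, 27, 23, 19 → 15.
Putting it together: 54 miles, 15 stops.

54 miles, 15 stops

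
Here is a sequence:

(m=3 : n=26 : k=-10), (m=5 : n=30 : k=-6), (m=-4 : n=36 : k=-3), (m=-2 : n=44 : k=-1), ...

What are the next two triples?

(m=-11 : n=54 : k=0), (m=-9 : n=66 : k=0)

M goes 3, 5, -4, -2 → -11 → -9 (alternating steps +2, −9, +2, −9, …).
For the n, differences are 4, 6, 8, … (increasing by 2 each time): 26, 30, 36, 44 → 54 → 66.
K: -10, -6, -3, -1 → 0 → 0 (differences are 4, 3, 2, … (decreasing by 1 each time)).
So the next two triples are (m=-11 : n=54 : k=0) and (m=-9 : n=66 : k=0).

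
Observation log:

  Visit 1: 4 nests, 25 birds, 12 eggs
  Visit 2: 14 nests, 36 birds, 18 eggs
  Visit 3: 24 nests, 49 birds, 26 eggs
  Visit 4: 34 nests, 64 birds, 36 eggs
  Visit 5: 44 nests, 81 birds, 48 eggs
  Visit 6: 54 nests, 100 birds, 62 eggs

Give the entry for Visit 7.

64 nests, 121 birds, 78 eggs

Nests: +10 each step, so 4, 14, 24, 34, 44, 54 → 64.
Birds: 25, 36, 49, 64, 81, 100 → 121 (perfect squares: 5², 6², 7², …).
Eggs goes 12, 18, 26, 36, 48, 62 → 78 (differences are 6, 8, 10, … (increasing by 2 each time)).
Putting it together: 64 nests, 121 birds, 78 eggs.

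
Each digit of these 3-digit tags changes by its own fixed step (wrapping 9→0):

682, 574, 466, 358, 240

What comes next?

First digit: −1 each step, mod 10, so 6, 5, 4, 3, 2 → 1.
For the second digit, −1 each step, mod 10: 8, 7, 6, 5, 4 → 3.
Third digit: +2 each step, mod 10; 2, 4, 6, 8, 0 → 2.
Combining the parts gives 132.

132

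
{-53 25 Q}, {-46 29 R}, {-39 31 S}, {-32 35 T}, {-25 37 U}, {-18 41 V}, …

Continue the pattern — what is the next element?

First value: -53, -46, -39, -32, -25, -18 → -11 (+7 each step).
Second value goes 25, 29, 31, 35, 37, 41 → 43 (alternating steps +4, +2, +4, +2, …).
Letter: letters move forward 1 place in the alphabet, so Q, R, S, T, U, V → W.
So the next element is {-11 43 W}.

{-11 43 W}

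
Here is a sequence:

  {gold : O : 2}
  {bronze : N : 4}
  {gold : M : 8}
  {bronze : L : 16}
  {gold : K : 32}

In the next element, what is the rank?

bronze

Rank: alternates gold ↔ bronze, so gold, bronze, gold, bronze, gold → bronze.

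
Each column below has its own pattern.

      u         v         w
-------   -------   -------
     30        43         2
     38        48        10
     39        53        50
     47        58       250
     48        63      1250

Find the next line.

For the column u, alternating steps +8, +1, +8, +1, …: 30, 38, 39, 47, 48 → 56.
For the column v, +5 each step: 43, 48, 53, 58, 63 → 68.
Column w: ×5 each step, so 2, 10, 50, 250, 1250 → 6250.
Putting it together: 56  68  6250.

56  68  6250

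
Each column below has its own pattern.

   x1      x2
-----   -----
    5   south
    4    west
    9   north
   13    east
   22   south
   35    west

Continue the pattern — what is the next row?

57  north

Column x1: each term is the sum of the two before it, so 5, 4, 9, 13, 22, 35 → 57.
Column x2: repeats south → west → north → east; south, west, north, east, south, west → north.
Combining the parts gives 57  north.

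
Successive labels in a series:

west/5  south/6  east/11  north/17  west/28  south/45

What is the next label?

east/73

Direction — repeats west → south → east → north: west, south, east, north, west, south → east.
For the second component, each term is the sum of the two before it: 5, 6, 11, 17, 28, 45 → 73.
Putting it together: east/73.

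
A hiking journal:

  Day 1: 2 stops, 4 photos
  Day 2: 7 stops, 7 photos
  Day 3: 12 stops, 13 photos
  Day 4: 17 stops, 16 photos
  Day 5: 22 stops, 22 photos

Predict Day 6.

27 stops, 25 photos

Stops goes 2, 7, 12, 17, 22 → 27 (+5 each step).
Photos — alternating steps +3, +6, +3, +6, …: 4, 7, 13, 16, 22 → 25.
Putting it together: 27 stops, 25 photos.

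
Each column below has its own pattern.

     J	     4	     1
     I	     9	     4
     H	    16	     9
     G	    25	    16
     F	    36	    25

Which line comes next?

Letter: letters move back 1 place in the alphabet, so J, I, H, G, F → E.
Second component goes 4, 9, 16, 25, 36 → 49 (perfect squares: 2², 3², 4², …).
Third component goes 1, 4, 9, 16, 25 → 36 (always the previous value of the second component).
Putting it together: E  49  36.

E  49  36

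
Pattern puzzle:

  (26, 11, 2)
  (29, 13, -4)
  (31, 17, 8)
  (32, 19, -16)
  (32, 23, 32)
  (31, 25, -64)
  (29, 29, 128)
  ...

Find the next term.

(26, 31, -256)

For the first entry, differences are 3, 2, 1, … (decreasing by 1 each time): 26, 29, 31, 32, 32, 31, 29 → 26.
Second entry goes 11, 13, 17, 19, 23, 25, 29 → 31 (alternating steps +2, +4, +2, +4, …).
Third entry — ×(-2) each step: 2, -4, 8, -16, 32, -64, 128 → -256.
Combining the parts gives (26, 31, -256).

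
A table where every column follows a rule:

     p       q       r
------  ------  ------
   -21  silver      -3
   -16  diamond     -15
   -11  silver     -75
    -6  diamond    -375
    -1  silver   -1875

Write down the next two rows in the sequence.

4  diamond  -9375; 9  silver  -46875

Column p — +5 each step: -21, -16, -11, -6, -1 → 4 → 9.
Column q — alternates silver ↔ diamond: silver, diamond, silver, diamond, silver → diamond → silver.
Column r goes -3, -15, -75, -375, -1875 → -9375 → -46875 (×5 each step).
So the next two rows are 4  diamond  -9375 and 9  silver  -46875.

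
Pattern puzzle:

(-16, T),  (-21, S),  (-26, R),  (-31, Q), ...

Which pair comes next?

First component goes -16, -21, -26, -31 → -36 (−5 each step).
Letter — letters move back 1 place in the alphabet: T, S, R, Q → P.
So the next pair is (-36, P).

(-36, P)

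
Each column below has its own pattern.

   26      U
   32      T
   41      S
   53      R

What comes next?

First component: 26, 32, 41, 53 → 68 (differences are 6, 9, 12, … (increasing by 3 each time)).
Letter — letters move back 1 place in the alphabet: U, T, S, R → Q.
Combining the parts gives 68  Q.

68  Q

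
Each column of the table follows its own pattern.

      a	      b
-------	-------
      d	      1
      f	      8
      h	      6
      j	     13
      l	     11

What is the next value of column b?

Column a goes d, f, h, j, l → n (letters move forward 2 places in the alphabet).
Column b: 1, 8, 6, 13, 11 → 18 (alternating steps +7, −2, +7, −2, …).

18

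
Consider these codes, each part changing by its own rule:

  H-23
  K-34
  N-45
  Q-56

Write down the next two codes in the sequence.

Letter — letters move forward 3 places in the alphabet: H, K, N, Q → T → W.
Second component: +11 each step, so 23, 34, 45, 56 → 67 → 78.
So the next two codes are T-67 and W-78.

T-67 then W-78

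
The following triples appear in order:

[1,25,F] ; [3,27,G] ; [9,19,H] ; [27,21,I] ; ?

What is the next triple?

For the first component, ×3 each step: 1, 3, 9, 27 → 81.
Second component goes 25, 27, 19, 21 → 13 (alternating steps +2, −8, +2, −8, …).
Letter: letters move forward 1 place in the alphabet; F, G, H, I → J.
Combining the parts gives [81,13,J].

[81,13,J]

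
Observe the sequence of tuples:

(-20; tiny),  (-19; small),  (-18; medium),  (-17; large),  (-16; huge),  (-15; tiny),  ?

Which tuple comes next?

(-14; small)

First slot: -20, -19, -18, -17, -16, -15 → -14 (+1 each step).
Size: repeats tiny → small → medium → large → huge; tiny, small, medium, large, huge, tiny → small.
Combining the parts gives (-14; small).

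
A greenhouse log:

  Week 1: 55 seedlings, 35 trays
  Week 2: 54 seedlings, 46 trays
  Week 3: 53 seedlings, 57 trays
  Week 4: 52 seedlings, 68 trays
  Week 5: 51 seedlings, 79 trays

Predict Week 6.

Seedlings: −1 each step, so 55, 54, 53, 52, 51 → 50.
Trays goes 35, 46, 57, 68, 79 → 90 (+11 each step).
So the next record is 50 seedlings, 90 trays.

50 seedlings, 90 trays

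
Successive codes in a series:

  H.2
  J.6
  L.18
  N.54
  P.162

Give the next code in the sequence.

R.486

For the letter, letters move forward 2 places in the alphabet: H, J, L, N, P → R.
Second component goes 2, 6, 18, 54, 162 → 486 (×3 each step).
Putting it together: R.486.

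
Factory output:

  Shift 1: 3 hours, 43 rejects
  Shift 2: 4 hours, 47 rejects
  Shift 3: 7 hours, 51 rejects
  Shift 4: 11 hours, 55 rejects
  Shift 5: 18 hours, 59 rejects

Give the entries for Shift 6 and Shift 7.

Hours: each term is the sum of the two before it, so 3, 4, 7, 11, 18 → 29 → 47.
Rejects goes 43, 47, 51, 55, 59 → 63 → 67 (+4 each step).
So the next two lines are 29 hours, 63 rejects and 47 hours, 67 rejects.

29 hours, 63 rejects; 47 hours, 67 rejects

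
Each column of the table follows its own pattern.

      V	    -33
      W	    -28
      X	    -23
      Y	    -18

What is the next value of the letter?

Z

Letter: letters move forward 1 place in the alphabet; V, W, X, Y → Z.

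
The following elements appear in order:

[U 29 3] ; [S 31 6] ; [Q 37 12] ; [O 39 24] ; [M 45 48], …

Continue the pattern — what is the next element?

[K 47 96]

Letter — letters move back 2 places in the alphabet: U, S, Q, O, M → K.
Second part: 29, 31, 37, 39, 45 → 47 (alternating steps +2, +6, +2, +6, …).
Third part: ×2 each step; 3, 6, 12, 24, 48 → 96.
Putting it together: [K 47 96].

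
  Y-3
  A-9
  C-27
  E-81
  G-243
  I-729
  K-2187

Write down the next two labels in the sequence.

M-6561 then O-19683

Letter: letters move forward 2 places in the alphabet, wrapping Z→A, so Y, A, C, E, G, I, K → M → O.
Second component: ×3 each step, so 3, 9, 27, 81, 243, 729, 2187 → 6561 → 19683.
Putting the parts together: M-6561 and then O-19683.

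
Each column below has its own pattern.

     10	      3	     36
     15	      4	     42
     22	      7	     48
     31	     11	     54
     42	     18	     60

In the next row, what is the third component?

66

First component: differences are 5, 7, 9, … (increasing by 2 each time), so 10, 15, 22, 31, 42 → 55.
Second component: each term is the sum of the two before it; 3, 4, 7, 11, 18 → 29.
Third component — +6 each step: 36, 42, 48, 54, 60 → 66.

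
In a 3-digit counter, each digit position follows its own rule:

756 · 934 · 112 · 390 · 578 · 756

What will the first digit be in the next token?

9

For the first digit, +2 each step, mod 10: 7, 9, 1, 3, 5, 7 → 9.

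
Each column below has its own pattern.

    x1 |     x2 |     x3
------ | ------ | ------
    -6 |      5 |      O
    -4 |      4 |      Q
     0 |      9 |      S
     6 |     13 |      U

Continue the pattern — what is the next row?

14  22  W

Column x1: differences are 2, 4, 6, … (increasing by 2 each time); -6, -4, 0, 6 → 14.
Column x2 — each term is the sum of the two before it: 5, 4, 9, 13 → 22.
Column x3 goes O, Q, S, U → W (letters move forward 2 places in the alphabet).
So the next row is 14  22  W.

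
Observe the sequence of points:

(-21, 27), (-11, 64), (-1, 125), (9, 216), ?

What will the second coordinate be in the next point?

Second coordinate — perfect cubes: 3³, 4³, 5³, …: 27, 64, 125, 216 → 343.

343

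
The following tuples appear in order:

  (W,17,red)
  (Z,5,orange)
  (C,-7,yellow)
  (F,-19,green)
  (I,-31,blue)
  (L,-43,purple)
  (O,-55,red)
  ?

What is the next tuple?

For the letter, letters move forward 3 places in the alphabet, wrapping Z→A: W, Z, C, F, I, L, O → R.
Second value goes 17, 5, -7, -19, -31, -43, -55 → -67 (−12 each step).
Colour — repeats red → orange → yellow → green → blue → purple: red, orange, yellow, green, blue, purple, red → orange.
Putting it together: (R,-67,orange).

(R,-67,orange)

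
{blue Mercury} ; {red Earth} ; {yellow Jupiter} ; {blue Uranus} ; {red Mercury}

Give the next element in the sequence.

{yellow Earth}

Colour: blue, red, yellow, blue, red → yellow (repeats blue → red → yellow).
Planet: Mercury, Earth, Jupiter, Uranus, Mercury → Earth (repeats Mercury → Earth → Jupiter → Uranus).
Combining the parts gives {yellow Earth}.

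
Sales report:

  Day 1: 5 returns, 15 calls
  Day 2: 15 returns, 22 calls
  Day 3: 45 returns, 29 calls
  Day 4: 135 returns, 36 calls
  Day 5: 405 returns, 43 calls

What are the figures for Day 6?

1215 returns, 50 calls

Returns goes 5, 15, 45, 135, 405 → 1215 (×3 each step).
Calls: 15, 22, 29, 36, 43 → 50 (+7 each step).
So the next line is 1215 returns, 50 calls.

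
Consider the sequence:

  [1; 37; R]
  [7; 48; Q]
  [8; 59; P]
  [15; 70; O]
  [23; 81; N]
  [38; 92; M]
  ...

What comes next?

[61; 103; L]

First component: each term is the sum of the two before it, so 1, 7, 8, 15, 23, 38 → 61.
Second component: +11 each step; 37, 48, 59, 70, 81, 92 → 103.
For the letter, letters move back 1 place in the alphabet: R, Q, P, O, N, M → L.
Combining the parts gives [61; 103; L].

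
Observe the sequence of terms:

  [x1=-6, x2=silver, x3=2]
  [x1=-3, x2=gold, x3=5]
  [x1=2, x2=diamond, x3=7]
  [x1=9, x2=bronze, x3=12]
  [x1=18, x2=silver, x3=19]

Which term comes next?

[x1=29, x2=gold, x3=31]

X1 goes -6, -3, 2, 9, 18 → 29 (differences are 3, 5, 7, … (increasing by 2 each time)).
X2: repeats silver → gold → diamond → bronze; silver, gold, diamond, bronze, silver → gold.
X3: each term is the sum of the two before it; 2, 5, 7, 12, 19 → 31.
Combining the parts gives [x1=29, x2=gold, x3=31].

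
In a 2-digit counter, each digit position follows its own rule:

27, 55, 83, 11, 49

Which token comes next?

First digit: 2, 5, 8, 1, 4 → 7 (+3 each step, mod 10).
Second digit goes 7, 5, 3, 1, 9 → 7 (−2 each step, mod 10).
So the next token is 77.

77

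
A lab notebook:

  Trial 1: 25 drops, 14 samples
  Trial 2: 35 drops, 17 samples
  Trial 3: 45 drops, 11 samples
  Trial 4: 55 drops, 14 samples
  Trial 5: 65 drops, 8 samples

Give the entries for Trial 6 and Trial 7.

75 drops, 11 samples; 85 drops, 5 samples

For the drops, +10 each step: 25, 35, 45, 55, 65 → 75 → 85.
For the samples, alternating steps +3, −6, +3, −6, …: 14, 17, 11, 14, 8 → 11 → 5.
So the next two lines are 75 drops, 11 samples and 85 drops, 5 samples.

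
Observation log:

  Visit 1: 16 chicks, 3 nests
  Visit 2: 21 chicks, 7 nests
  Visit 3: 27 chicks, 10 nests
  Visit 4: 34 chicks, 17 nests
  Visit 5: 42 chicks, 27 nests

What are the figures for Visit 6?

51 chicks, 44 nests

Chicks — differences are 5, 6, 7, … (increasing by 1 each time): 16, 21, 27, 34, 42 → 51.
Nests: each term is the sum of the two before it, so 3, 7, 10, 17, 27 → 44.
Combining the parts gives 51 chicks, 44 nests.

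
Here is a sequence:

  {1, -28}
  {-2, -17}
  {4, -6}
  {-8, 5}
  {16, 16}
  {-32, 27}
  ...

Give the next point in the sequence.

{64, 38}

For the first entry, ×(-2) each step: 1, -2, 4, -8, 16, -32 → 64.
For the second entry, +11 each step: -28, -17, -6, 5, 16, 27 → 38.
So the next point is {64, 38}.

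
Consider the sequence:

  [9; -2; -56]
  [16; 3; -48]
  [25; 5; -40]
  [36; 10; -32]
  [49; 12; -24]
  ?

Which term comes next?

[64; 17; -16]

First part: perfect squares: 3², 4², 5², …, so 9, 16, 25, 36, 49 → 64.
Second part: alternating steps +5, +2, +5, +2, …; -2, 3, 5, 10, 12 → 17.
For the third part, +8 each step: -56, -48, -40, -32, -24 → -16.
So the next term is [64; 17; -16].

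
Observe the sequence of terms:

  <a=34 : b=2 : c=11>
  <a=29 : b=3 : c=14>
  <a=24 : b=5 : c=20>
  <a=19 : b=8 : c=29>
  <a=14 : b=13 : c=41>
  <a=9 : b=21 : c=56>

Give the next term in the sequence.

<a=4 : b=34 : c=74>

A: −5 each step, so 34, 29, 24, 19, 14, 9 → 4.
B — each term is the sum of the two before it: 2, 3, 5, 8, 13, 21 → 34.
C: differences are 3, 6, 9, … (increasing by 3 each time); 11, 14, 20, 29, 41, 56 → 74.
So the next term is <a=4 : b=34 : c=74>.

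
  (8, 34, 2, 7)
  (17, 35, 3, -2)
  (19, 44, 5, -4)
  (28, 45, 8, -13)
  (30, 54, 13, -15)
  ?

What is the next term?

First part — alternating steps +9, +2, +9, +2, …: 8, 17, 19, 28, 30 → 39.
Second part goes 34, 35, 44, 45, 54 → 55 (alternating steps +1, +9, +1, +9, …).
Third part: 2, 3, 5, 8, 13 → 21 (each term is the sum of the two before it).
Fourth part: together with the first part always sums to 15; 7, -2, -4, -13, -15 → -24.
Putting it together: (39, 55, 21, -24).

(39, 55, 21, -24)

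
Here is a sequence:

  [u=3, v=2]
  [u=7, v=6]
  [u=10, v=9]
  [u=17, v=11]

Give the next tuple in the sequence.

[u=27, v=12]

U: each term is the sum of the two before it, so 3, 7, 10, 17 → 27.
V goes 2, 6, 9, 11 → 12 (differences are 4, 3, 2, … (decreasing by 1 each time)).
Combining the parts gives [u=27, v=12].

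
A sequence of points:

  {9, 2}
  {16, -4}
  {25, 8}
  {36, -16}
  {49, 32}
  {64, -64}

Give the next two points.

First value goes 9, 16, 25, 36, 49, 64 → 81 → 100 (perfect squares: 3², 4², 5², …).
Second value — ×(-2) each step: 2, -4, 8, -16, 32, -64 → 128 → -256.
So the next two points are {81, 128} and {100, -256}.

{81, 128}, {100, -256}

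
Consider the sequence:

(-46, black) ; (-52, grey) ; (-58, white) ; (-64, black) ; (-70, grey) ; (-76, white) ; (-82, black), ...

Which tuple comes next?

First coordinate: −6 each step; -46, -52, -58, -64, -70, -76, -82 → -88.
Shade goes black, grey, white, black, grey, white, black → grey (repeats black → grey → white).
Combining the parts gives (-88, grey).

(-88, grey)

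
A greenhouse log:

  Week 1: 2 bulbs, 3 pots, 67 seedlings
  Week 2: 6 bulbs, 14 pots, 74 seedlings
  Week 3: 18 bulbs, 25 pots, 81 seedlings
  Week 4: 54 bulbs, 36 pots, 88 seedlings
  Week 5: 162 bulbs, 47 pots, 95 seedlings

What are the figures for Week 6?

Bulbs: ×3 each step; 2, 6, 18, 54, 162 → 486.
Pots: 3, 14, 25, 36, 47 → 58 (+11 each step).
Seedlings: 67, 74, 81, 88, 95 → 102 (+7 each step).
So the next row is 486 bulbs, 58 pots, 102 seedlings.

486 bulbs, 58 pots, 102 seedlings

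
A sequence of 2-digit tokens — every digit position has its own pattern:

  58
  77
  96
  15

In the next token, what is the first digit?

3

First digit — +2 each step, mod 10: 5, 7, 9, 1 → 3.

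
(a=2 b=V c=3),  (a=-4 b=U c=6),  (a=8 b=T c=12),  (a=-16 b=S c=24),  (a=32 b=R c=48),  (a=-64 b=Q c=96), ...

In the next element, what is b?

B — letters move back 1 place in the alphabet: V, U, T, S, R, Q → P.

P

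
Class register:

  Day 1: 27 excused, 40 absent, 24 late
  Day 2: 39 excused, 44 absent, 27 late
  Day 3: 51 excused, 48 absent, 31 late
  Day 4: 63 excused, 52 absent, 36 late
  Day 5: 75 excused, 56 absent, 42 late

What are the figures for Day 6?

Excused: 27, 39, 51, 63, 75 → 87 (+12 each step).
Absent: +4 each step, so 40, 44, 48, 52, 56 → 60.
Late: differences are 3, 4, 5, … (increasing by 1 each time); 24, 27, 31, 36, 42 → 49.
Combining the parts gives 87 excused, 60 absent, 49 late.

87 excused, 60 absent, 49 late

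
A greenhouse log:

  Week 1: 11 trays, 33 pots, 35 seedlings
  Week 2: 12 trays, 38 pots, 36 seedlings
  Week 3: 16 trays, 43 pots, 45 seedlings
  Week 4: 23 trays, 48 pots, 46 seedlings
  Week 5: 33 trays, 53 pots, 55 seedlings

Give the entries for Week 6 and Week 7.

46 trays, 58 pots, 56 seedlings; 62 trays, 63 pots, 65 seedlings

Trays goes 11, 12, 16, 23, 33 → 46 → 62 (differences are 1, 4, 7, … (increasing by 3 each time)).
Pots — +5 each step: 33, 38, 43, 48, 53 → 58 → 63.
Seedlings — alternating steps +1, +9, +1, +9, …: 35, 36, 45, 46, 55 → 56 → 65.
Putting the parts together: 46 trays, 58 pots, 56 seedlings and then 62 trays, 63 pots, 65 seedlings.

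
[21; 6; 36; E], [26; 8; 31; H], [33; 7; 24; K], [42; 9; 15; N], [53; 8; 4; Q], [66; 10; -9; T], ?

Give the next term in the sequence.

First component — differences are 5, 7, 9, … (increasing by 2 each time): 21, 26, 33, 42, 53, 66 → 81.
Second component goes 6, 8, 7, 9, 8, 10 → 9 (alternating steps +2, −1, +2, −1, …).
Third component: together with the first component always sums to 57; 36, 31, 24, 15, 4, -9 → -24.
Letter goes E, H, K, N, Q, T → W (letters move forward 3 places in the alphabet).
So the next term is [81; 9; -24; W].

[81; 9; -24; W]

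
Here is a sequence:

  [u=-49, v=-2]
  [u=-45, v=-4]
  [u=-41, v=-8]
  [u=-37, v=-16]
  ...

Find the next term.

[u=-33, v=-32]

U: +4 each step, so -49, -45, -41, -37 → -33.
V goes -2, -4, -8, -16 → -32 (×2 each step).
Combining the parts gives [u=-33, v=-32].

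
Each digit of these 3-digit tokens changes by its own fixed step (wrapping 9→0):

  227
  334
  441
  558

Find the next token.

665

First digit: +1 each step, mod 10; 2, 3, 4, 5 → 6.
Second digit: +1 each step, mod 10; 2, 3, 4, 5 → 6.
Third digit: −3 each step, mod 10; 7, 4, 1, 8 → 5.
Combining the parts gives 665.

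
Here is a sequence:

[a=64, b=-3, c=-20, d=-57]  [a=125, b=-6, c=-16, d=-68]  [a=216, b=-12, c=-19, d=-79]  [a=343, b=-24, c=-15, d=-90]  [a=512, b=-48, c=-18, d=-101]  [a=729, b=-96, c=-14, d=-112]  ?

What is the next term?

[a=1000, b=-192, c=-17, d=-123]

A — perfect cubes: 4³, 5³, 6³, …: 64, 125, 216, 343, 512, 729 → 1000.
B: ×2 each step; -3, -6, -12, -24, -48, -96 → -192.
C: -20, -16, -19, -15, -18, -14 → -17 (alternating steps +4, −3, +4, −3, …).
For the d, −11 each step: -57, -68, -79, -90, -101, -112 → -123.
Combining the parts gives [a=1000, b=-192, c=-17, d=-123].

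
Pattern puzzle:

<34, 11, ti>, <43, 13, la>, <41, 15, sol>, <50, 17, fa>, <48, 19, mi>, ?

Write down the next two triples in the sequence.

For the first value, alternating steps +9, −2, +9, −2, …: 34, 43, 41, 50, 48 → 57 → 55.
Second value: +2 each step, so 11, 13, 15, 17, 19 → 21 → 23.
Note goes ti, la, sol, fa, mi → re → do (runs backward through the solfège scale do→ti).
Putting the parts together: <57, 21, re> and then <55, 23, do>.

<57, 21, re>, <55, 23, do>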